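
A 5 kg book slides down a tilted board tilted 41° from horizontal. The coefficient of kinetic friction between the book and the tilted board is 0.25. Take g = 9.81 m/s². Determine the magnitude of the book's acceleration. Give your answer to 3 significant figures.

4.59 m/s²

Resolving the weight along the incline: the component pulling the book down the slope is mg sin 41° = 5 × 9.81 × 0.6561 = 32.182 N, and the normal force is N = mg cos 41° = 5 × 9.81 × 0.7547 = 37.018 N.
Kinetic friction acts up the slope with magnitude f = μN = 0.25 × 37.018 = 9.255 N.
Net force along the incline is 32.182 − 9.255 = 22.927 N, so a = 22.927 / 5 = 4.5854 m/s².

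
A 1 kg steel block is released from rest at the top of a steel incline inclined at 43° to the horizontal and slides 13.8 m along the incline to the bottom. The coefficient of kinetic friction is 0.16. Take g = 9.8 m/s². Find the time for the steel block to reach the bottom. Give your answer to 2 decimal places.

2.23 s

The weight component along the incline is mg sin 43° = 6.684 N and the normal force is N = mg cos 43° = 7.167 N.
Friction up the slope is f = μN = 0.16 × 7.167 = 1.147 N, so the net downslope force is 6.684 − 1.147 = 5.537 N and a = 5.537 / 1 = 5.5370 m/s².
Starting from rest, L = ½at², so t = √(2L/a) = √(2 × 13.8 / 5.5370) = 2.2326 s.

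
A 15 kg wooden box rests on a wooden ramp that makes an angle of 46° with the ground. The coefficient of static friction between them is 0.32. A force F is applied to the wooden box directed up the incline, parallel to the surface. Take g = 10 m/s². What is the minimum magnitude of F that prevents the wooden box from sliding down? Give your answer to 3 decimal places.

The normal force is N = mg cos 46° = 104.199 N. With F at its minimum the wooden box is on the verge of sliding down, so static friction is at its maximum μ_s N = 0.32 × 104.199 = 33.344 N and acts up the slope.
Equilibrium along the incline: F + μ_s N = mg sin 46°, so F = 107.901 − 33.344 = 74.557 N.

74.557 N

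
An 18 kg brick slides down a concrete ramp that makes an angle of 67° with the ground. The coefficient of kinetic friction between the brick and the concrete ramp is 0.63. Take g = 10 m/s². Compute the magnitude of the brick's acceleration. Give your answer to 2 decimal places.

Resolving the weight along the incline: the component pulling the brick down the slope is mg sin 67° = 18 × 10 × 0.9205 = 165.690 N, and the normal force is N = mg cos 67° = 18 × 10 × 0.3907 = 70.326 N.
Kinetic friction acts up the slope with magnitude f = μN = 0.63 × 70.326 = 44.305 N.
Net force along the incline is 165.690 − 44.305 = 121.385 N, so a = 121.385 / 18 = 6.7436 m/s².

6.74 m/s²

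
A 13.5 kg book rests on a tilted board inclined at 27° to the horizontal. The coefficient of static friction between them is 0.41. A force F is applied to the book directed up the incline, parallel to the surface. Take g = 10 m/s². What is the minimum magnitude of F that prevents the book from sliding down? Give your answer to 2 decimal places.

11.97 N

The normal force is N = mg cos 27° = 120.286 N. With F at its minimum the book is on the verge of sliding down, so static friction is at its maximum μ_s N = 0.41 × 120.286 = 49.317 N and acts up the slope.
Equilibrium along the incline: F + μ_s N = mg sin 27°, so F = 61.289 − 49.317 = 11.972 N.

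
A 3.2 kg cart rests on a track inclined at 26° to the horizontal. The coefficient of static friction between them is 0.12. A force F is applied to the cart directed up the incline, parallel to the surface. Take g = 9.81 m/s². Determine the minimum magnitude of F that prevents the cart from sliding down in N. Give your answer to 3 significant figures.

The normal force is N = mg cos 26° = 28.215 N. With F at its minimum the cart is on the verge of sliding down, so static friction is at its maximum μ_s N = 0.12 × 28.215 = 3.386 N and acts up the slope.
Equilibrium along the incline: F + μ_s N = mg sin 26°, so F = 13.761 − 3.386 = 10.375 N.

10.4 N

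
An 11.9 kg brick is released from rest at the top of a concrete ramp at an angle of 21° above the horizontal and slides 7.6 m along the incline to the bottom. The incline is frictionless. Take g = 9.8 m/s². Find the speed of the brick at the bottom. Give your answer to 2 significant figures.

7.3 m/s

The weight component along the incline is mg sin 21° = 41.793 N and the normal force is N = mg cos 21° = 108.874 N.
With no friction, a = g sin 21° = 3.5120 m/s².
Starting from rest over a distance of 7.6 m, v² = 2aL = 2 × 3.5120 × 7.6 = 53.3824, so v = 7.3063 m/s.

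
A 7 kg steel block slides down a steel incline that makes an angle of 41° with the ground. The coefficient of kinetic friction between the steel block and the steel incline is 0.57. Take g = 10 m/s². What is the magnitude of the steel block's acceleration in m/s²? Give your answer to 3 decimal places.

Resolving the weight along the incline: the component pulling the steel block down the slope is mg sin 41° = 7 × 10 × 0.6561 = 45.927 N, and the normal force is N = mg cos 41° = 7 × 10 × 0.7547 = 52.829 N.
Kinetic friction acts up the slope with magnitude f = μN = 0.57 × 52.829 = 30.113 N.
Net force along the incline is 45.927 − 30.113 = 15.814 N, so a = 15.814 / 7 = 2.2591 m/s².

2.259 m/s²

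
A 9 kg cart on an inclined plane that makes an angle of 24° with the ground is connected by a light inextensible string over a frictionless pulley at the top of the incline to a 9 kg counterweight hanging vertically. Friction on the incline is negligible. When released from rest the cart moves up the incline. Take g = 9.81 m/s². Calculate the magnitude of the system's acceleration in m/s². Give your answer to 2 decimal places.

For the cart on the incline: the weight component along the slope is m₁g sin 24° = 9 × 9.81 × 0.4067 = 35.908 N and the normal force is N = m₁g cos 24° = 80.657 N.
Newton's second law for the cart (up-slope positive): T − 35.908 = 9 a. For the hanging counterweight (downward positive): 9 × 9.81 − T = 9 a.
Adding the two equations eliminates T: 52.382 = 18 a, so a = 2.9101 m/s².

2.91 m/s²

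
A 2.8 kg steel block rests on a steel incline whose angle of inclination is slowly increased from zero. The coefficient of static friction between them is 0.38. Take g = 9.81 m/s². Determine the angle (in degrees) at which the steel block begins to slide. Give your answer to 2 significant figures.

21°

At the threshold of sliding, static friction is at its maximum μ_s N and exactly balances the weight component along the incline: mg sin θ = μ_s mg cos θ.
Hence tan θ = μ_s = 0.38, so θ = arctan(0.38) = 20.8068°.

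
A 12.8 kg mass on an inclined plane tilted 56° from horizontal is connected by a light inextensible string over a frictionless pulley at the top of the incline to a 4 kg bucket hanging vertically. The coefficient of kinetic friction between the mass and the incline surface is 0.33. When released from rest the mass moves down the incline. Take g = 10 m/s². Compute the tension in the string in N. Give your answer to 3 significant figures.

50.1 N

For the mass on the incline: the weight component along the slope is m₁g sin 56° = 12.8 × 10 × 0.8290 = 106.112 N and the normal force is N = m₁g cos 56° = 71.577 N.
Kinetic friction opposes the mass's motion down the incline: f = μN = 0.33 × 71.577 = 23.620 N acting up the slope.
Newton's second law for the mass (down-slope positive): 106.112 − 23.620 − T = 12.8 a. For the hanging bucket (upward positive): T − 4 × 10 = 4 a.
Adding the two equations eliminates T: 42.492 = 16.8 a, so a = 2.5293 m/s².
Then from the hanging bucket's equation, T = 4 × (10 + 2.5293) = 50.117 N.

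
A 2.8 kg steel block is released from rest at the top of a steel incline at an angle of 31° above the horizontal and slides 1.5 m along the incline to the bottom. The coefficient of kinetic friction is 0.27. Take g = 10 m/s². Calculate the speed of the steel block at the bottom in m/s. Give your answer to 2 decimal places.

2.92 m/s

The weight component along the incline is mg sin 31° = 14.421 N and the normal force is N = mg cos 31° = 24.001 N.
Friction up the slope is f = μN = 0.27 × 24.001 = 6.480 N, so the net downslope force is 14.421 − 6.480 = 7.941 N and a = 7.941 / 2.8 = 2.8361 m/s².
Starting from rest over a distance of 1.5 m, v² = 2aL = 2 × 2.8361 × 1.5 = 8.5083, so v = 2.9169 m/s.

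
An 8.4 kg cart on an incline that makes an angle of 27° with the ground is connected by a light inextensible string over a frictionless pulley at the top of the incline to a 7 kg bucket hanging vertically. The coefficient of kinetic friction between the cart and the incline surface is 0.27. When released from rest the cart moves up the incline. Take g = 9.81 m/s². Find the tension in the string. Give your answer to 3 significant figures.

63.5 N

For the cart on the incline: the weight component along the slope is m₁g sin 27° = 8.4 × 9.81 × 0.4540 = 37.411 N and the normal force is N = m₁g cos 27° = 73.423 N.
Kinetic friction opposes the cart's motion up the incline: f = μN = 0.27 × 73.423 = 19.824 N acting down the slope.
Newton's second law for the cart (up-slope positive): T − 37.411 − 19.824 = 8.4 a. For the hanging bucket (downward positive): 7 × 9.81 − T = 7 a.
Adding the two equations eliminates T: 11.435 = 15.4 a, so a = 0.7425 m/s².
Then from the hanging bucket's equation, T = 7 × (9.81 − 0.7425) = 63.473 N.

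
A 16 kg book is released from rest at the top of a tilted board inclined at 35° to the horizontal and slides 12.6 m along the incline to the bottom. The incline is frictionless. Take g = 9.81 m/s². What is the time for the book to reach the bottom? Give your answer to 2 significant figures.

2.1 s

The weight component along the incline is mg sin 35° = 90.029 N and the normal force is N = mg cos 35° = 128.574 N.
With no friction, a = g sin 35° = 5.6268 m/s².
Starting from rest, L = ½at², so t = √(2L/a) = √(2 × 12.6 / 5.6268) = 2.1163 s.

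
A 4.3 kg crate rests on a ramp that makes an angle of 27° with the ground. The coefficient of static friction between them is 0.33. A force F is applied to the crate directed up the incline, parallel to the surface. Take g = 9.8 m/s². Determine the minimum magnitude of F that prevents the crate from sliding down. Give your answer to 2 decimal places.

The normal force is N = mg cos 27° = 37.547 N. With F at its minimum the crate is on the verge of sliding down, so static friction is at its maximum μ_s N = 0.33 × 37.547 = 12.391 N and acts up the slope.
Equilibrium along the incline: F + μ_s N = mg sin 27°, so F = 19.131 − 12.391 = 6.740 N.

6.74 N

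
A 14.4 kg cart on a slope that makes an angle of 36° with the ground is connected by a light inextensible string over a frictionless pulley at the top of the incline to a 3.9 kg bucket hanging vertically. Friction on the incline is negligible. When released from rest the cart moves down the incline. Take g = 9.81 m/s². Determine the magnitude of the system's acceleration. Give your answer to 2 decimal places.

2.45 m/s²

For the cart on the incline: the weight component along the slope is m₁g sin 36° = 14.4 × 9.81 × 0.5878 = 83.035 N and the normal force is N = m₁g cos 36° = 114.285 N.
Newton's second law for the cart (down-slope positive): 83.035 − T = 14.4 a. For the hanging bucket (upward positive): T − 3.9 × 9.81 = 3.9 a.
Adding the two equations eliminates T: 44.776 = 18.3 a, so a = 2.4468 m/s².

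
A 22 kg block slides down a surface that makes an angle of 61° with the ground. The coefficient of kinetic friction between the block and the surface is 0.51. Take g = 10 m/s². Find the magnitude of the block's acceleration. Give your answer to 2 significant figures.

6.3 m/s²

Resolving the weight along the incline: the component pulling the block down the slope is mg sin 61° = 22 × 10 × 0.8746 = 192.412 N, and the normal force is N = mg cos 61° = 22 × 10 × 0.4848 = 106.656 N.
Kinetic friction acts up the slope with magnitude f = μN = 0.51 × 106.656 = 54.395 N.
Net force along the incline is 192.412 − 54.395 = 138.017 N, so a = 138.017 / 22 = 6.2735 m/s².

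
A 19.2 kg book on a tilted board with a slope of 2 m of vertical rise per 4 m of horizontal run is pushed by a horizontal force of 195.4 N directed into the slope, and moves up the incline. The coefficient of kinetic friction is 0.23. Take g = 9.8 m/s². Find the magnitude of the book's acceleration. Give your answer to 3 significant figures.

1.66 m/s²

The horizontal push has components F cos 26.57° = 195.4 × 0.8944 = 174.766 N up the incline and F sin 26.57° = 195.4 × 0.4472 = 87.383 N pressing into the surface.
The normal force is therefore N = mg cos 26.57° + F sin 26.57° = 168.290 + 87.383 = 255.673 N, and kinetic friction down the slope is μN = 0.23 × 255.673 = 58.805 N.
Along the incline: F cos 26.57° − mg sin 26.57° − μN = ma, so 174.766 − 84.145 − 58.805 = 19.2 a, giving a = 1.6571 m/s².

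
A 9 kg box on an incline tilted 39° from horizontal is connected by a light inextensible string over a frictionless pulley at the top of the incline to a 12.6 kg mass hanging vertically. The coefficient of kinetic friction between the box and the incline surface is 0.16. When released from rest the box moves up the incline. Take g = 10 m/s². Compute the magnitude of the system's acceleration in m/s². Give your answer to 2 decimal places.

For the box on the incline: the weight component along the slope is m₁g sin 39° = 9 × 10 × 0.6293 = 56.637 N and the normal force is N = m₁g cos 39° = 69.943 N.
Kinetic friction opposes the box's motion up the incline: f = μN = 0.16 × 69.943 = 11.191 N acting down the slope.
Newton's second law for the box (up-slope positive): T − 56.637 − 11.191 = 9 a. For the hanging mass (downward positive): 12.6 × 10 − T = 12.6 a.
Adding the two equations eliminates T: 58.172 = 21.6 a, so a = 2.6931 m/s².

2.69 m/s²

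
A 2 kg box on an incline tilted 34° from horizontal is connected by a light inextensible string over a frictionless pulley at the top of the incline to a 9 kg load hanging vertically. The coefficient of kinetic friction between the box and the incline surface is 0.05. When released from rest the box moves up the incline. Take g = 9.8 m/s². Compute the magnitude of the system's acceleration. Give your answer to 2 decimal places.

6.95 m/s²

For the box on the incline: the weight component along the slope is m₁g sin 34° = 2 × 9.8 × 0.5592 = 10.960 N and the normal force is N = m₁g cos 34° = 16.249 N.
Kinetic friction opposes the box's motion up the incline: f = μN = 0.05 × 16.249 = 0.812 N acting down the slope.
Newton's second law for the box (up-slope positive): T − 10.960 − 0.812 = 2 a. For the hanging load (downward positive): 9 × 9.8 − T = 9 a.
Adding the two equations eliminates T: 76.428 = 11 a, so a = 6.9480 m/s².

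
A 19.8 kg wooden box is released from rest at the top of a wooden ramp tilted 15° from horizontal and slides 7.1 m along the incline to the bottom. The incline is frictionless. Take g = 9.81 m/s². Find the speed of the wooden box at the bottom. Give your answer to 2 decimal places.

6.00 m/s

The weight component along the incline is mg sin 15° = 50.272 N and the normal force is N = mg cos 15° = 187.620 N.
With no friction, a = g sin 15° = 2.5390 m/s².
Starting from rest over a distance of 7.1 m, v² = 2aL = 2 × 2.5390 × 7.1 = 36.0538, so v = 6.0045 m/s.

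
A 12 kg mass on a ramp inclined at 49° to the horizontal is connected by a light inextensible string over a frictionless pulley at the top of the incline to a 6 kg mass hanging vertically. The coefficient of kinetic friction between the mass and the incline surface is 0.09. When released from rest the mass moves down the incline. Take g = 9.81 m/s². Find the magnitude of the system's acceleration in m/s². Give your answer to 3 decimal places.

For the mass on the incline: the weight component along the slope is m₁g sin 49° = 12 × 9.81 × 0.7547 = 88.843 N and the normal force is N = m₁g cos 49° = 77.231 N.
Kinetic friction opposes the mass's motion down the incline: f = μN = 0.09 × 77.231 = 6.951 N acting up the slope.
Newton's second law for the mass (down-slope positive): 88.843 − 6.951 − T = 12 a. For the hanging mass (upward positive): T − 6 × 9.81 = 6 a.
Adding the two equations eliminates T: 23.032 = 18 a, so a = 1.2796 m/s².

1.280 m/s²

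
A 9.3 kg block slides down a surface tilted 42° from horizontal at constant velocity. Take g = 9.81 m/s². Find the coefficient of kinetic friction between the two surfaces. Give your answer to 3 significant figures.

At constant velocity the net force along the incline is zero: mg sin 42° = μ mg cos 42°.
So μ = tan 42° = 0.6691 / 0.7431 = 0.9004.

0.900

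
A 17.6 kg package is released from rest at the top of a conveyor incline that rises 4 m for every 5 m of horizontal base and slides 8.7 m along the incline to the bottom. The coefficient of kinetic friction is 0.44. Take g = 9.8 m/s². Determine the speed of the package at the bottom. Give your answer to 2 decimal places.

The weight component along the incline is mg sin 38.66° = 107.747 N and the normal force is N = mg cos 38.66° = 134.684 N.
Friction up the slope is f = μN = 0.44 × 134.684 = 59.261 N, so the net downslope force is 107.747 − 59.261 = 48.486 N and a = 48.486 / 17.6 = 2.7549 m/s².
Starting from rest over a distance of 8.7 m, v² = 2aL = 2 × 2.7549 × 8.7 = 47.9353, so v = 6.9235 m/s.

6.92 m/s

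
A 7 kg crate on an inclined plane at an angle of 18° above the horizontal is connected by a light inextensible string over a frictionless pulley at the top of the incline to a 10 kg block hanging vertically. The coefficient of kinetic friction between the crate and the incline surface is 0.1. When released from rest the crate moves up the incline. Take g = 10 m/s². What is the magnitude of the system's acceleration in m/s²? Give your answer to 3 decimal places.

4.218 m/s²

For the crate on the incline: the weight component along the slope is m₁g sin 18° = 7 × 10 × 0.3090 = 21.630 N and the normal force is N = m₁g cos 18° = 66.574 N.
Kinetic friction opposes the crate's motion up the incline: f = μN = 0.1 × 66.574 = 6.657 N acting down the slope.
Newton's second law for the crate (up-slope positive): T − 21.630 − 6.657 = 7 a. For the hanging block (downward positive): 10 × 10 − T = 10 a.
Adding the two equations eliminates T: 71.713 = 17 a, so a = 4.2184 m/s².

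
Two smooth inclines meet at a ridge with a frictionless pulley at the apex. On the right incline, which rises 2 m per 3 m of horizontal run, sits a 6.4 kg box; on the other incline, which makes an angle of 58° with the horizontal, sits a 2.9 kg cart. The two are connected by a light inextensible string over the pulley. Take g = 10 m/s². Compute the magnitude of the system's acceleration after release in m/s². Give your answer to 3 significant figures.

1.17 m/s²

Resolve each weight along its own incline: the 6.4 kg mass has component 6.4 × 10 × sin 33.69° = 35.501 N down its slope, and the 2.9 kg mass has 2.9 × 10 × sin 58° = 24.593 N down its slope.
The 6.4 kg side's 35.501 N exceeds the other side's 24.593 N, so that mass slides down and the 2.9 kg mass slides up. Taking that direction as positive, Newton's second law for the whole system gives 35.501 − 24.593 = (6.4 + 2.9) a, so a = 10.908 / 9.3 = 1.1729 m/s².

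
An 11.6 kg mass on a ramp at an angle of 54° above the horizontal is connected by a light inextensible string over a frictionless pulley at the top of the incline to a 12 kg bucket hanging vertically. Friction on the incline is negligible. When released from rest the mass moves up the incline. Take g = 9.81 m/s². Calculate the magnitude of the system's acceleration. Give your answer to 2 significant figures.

For the mass on the incline: the weight component along the slope is m₁g sin 54° = 11.6 × 9.81 × 0.8090 = 92.061 N and the normal force is N = m₁g cos 54° = 66.888 N.
Newton's second law for the mass (up-slope positive): T − 92.061 = 11.6 a. For the hanging bucket (downward positive): 12 × 9.81 − T = 12 a.
Adding the two equations eliminates T: 25.659 = 23.6 a, so a = 1.0872 m/s².

1.1 m/s²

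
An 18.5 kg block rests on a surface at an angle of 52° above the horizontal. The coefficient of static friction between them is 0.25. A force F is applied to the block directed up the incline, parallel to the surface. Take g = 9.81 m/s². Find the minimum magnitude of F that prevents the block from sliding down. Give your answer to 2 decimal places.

The normal force is N = mg cos 52° = 111.733 N. With F at its minimum the block is on the verge of sliding down, so static friction is at its maximum μ_s N = 0.25 × 111.733 = 27.933 N and acts up the slope.
Equilibrium along the incline: F + μ_s N = mg sin 52°, so F = 143.012 − 27.933 = 115.079 N.

115.08 N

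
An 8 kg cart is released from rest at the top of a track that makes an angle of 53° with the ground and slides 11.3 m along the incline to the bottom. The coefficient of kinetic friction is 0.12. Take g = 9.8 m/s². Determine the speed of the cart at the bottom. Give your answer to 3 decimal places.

The weight component along the incline is mg sin 53° = 62.613 N and the normal force is N = mg cos 53° = 47.182 N.
Friction up the slope is f = μN = 0.12 × 47.182 = 5.662 N, so the net downslope force is 62.613 − 5.662 = 56.951 N and a = 56.951 / 8 = 7.1189 m/s².
Starting from rest over a distance of 11.3 m, v² = 2aL = 2 × 7.1189 × 11.3 = 160.8871, so v = 12.6841 m/s.

12.684 m/s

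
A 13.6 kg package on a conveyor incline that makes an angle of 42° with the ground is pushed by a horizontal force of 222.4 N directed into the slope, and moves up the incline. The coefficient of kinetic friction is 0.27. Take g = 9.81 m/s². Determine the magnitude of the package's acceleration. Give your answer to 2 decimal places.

0.67 m/s²

The horizontal push has components F cos 42° = 222.4 × 0.7431 = 165.265 N up the incline and F sin 42° = 222.4 × 0.6691 = 148.808 N pressing into the surface.
The normal force is therefore N = mg cos 42° + F sin 42° = 99.141 + 148.808 = 247.949 N, and kinetic friction down the slope is μN = 0.27 × 247.949 = 66.946 N.
Along the incline: F cos 42° − mg sin 42° − μN = ma, so 165.265 − 89.269 − 66.946 = 13.6 a, giving a = 0.6654 m/s².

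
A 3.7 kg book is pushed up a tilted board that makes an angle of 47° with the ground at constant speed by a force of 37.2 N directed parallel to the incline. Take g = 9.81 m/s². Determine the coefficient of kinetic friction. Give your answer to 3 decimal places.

At constant speed ΣF = 0 along the incline. The applied 37.2 N acts up the slope; the weight component mg sin 47° = 26.546 N and kinetic friction μN both act down the slope.
So 37.2 = 26.546 + μ × 24.754, giving μ = (37.2 − 26.546) / 24.754 = 0.4304.

0.430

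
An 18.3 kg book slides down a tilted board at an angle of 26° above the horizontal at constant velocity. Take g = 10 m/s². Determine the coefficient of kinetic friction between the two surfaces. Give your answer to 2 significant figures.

At constant velocity the net force along the incline is zero: mg sin 26° = μ mg cos 26°.
So μ = tan 26° = 0.4384 / 0.8988 = 0.4878.

0.49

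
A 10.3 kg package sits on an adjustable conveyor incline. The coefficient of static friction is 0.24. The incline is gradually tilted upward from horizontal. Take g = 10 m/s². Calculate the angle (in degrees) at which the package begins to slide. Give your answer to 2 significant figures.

At the threshold of sliding, static friction is at its maximum μ_s N and exactly balances the weight component along the incline: mg sin θ = μ_s mg cos θ.
Hence tan θ = μ_s = 0.24, so θ = arctan(0.24) = 13.4957°.

13°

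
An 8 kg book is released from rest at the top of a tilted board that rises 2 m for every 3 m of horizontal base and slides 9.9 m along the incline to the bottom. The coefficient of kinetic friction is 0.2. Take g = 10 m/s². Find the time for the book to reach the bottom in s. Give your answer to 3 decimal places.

2.258 s

The weight component along the incline is mg sin 33.69° = 44.376 N and the normal force is N = mg cos 33.69° = 66.564 N.
Friction up the slope is f = μN = 0.2 × 66.564 = 13.313 N, so the net downslope force is 44.376 − 13.313 = 31.063 N and a = 31.063 / 8 = 3.8829 m/s².
Starting from rest, L = ½at², so t = √(2L/a) = √(2 × 9.9 / 3.8829) = 2.2582 s.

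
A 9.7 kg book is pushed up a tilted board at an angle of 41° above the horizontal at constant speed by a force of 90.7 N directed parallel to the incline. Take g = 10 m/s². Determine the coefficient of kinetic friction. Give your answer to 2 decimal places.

0.37

At constant speed ΣF = 0 along the incline. The applied 90.7 N acts up the slope; the weight component mg sin 41° = 63.638 N and kinetic friction μN both act down the slope.
So 90.7 = 63.638 + μ × 73.207, giving μ = (90.7 − 63.638) / 73.207 = 0.3697.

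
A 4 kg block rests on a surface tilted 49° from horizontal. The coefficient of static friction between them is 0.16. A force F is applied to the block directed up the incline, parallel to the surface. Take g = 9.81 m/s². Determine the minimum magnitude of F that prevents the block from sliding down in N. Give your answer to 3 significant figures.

The normal force is N = mg cos 49° = 25.744 N. With F at its minimum the block is on the verge of sliding down, so static friction is at its maximum μ_s N = 0.16 × 25.744 = 4.119 N and acts up the slope.
Equilibrium along the incline: F + μ_s N = mg sin 49°, so F = 29.615 − 4.119 = 25.496 N.

25.5 N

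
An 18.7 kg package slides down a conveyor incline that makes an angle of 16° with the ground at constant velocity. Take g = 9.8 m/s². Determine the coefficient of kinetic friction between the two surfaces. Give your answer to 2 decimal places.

At constant velocity the net force along the incline is zero: mg sin 16° = μ mg cos 16°.
So μ = tan 16° = 0.2756 / 0.9613 = 0.2867.

0.29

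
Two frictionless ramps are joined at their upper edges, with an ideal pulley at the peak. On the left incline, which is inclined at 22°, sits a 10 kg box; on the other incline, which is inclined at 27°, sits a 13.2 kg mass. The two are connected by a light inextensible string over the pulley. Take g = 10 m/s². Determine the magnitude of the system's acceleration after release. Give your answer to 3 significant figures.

Resolve each weight along its own incline: the 10 kg mass has component 10 × 10 × sin 22° = 37.461 N down its slope, and the 13.2 kg mass has 13.2 × 10 × sin 27° = 59.927 N down its slope.
The 13.2 kg side's 59.927 N exceeds the other side's 37.461 N, so that mass slides down and the 10 kg mass slides up. Taking that direction as positive, Newton's second law for the whole system gives 59.927 − 37.461 = (10 + 13.2) a, so a = 22.466 / 23.2 = 0.9684 m/s².

0.968 m/s²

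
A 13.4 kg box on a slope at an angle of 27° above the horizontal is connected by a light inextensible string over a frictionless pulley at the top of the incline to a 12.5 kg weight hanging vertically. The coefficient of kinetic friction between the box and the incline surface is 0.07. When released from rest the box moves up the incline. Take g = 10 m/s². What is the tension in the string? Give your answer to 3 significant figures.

98.1 N

For the box on the incline: the weight component along the slope is m₁g sin 27° = 13.4 × 10 × 0.4540 = 60.836 N and the normal force is N = m₁g cos 27° = 119.395 N.
Kinetic friction opposes the box's motion up the incline: f = μN = 0.07 × 119.395 = 8.358 N acting down the slope.
Newton's second law for the box (up-slope positive): T − 60.836 − 8.358 = 13.4 a. For the hanging weight (downward positive): 12.5 × 10 − T = 12.5 a.
Adding the two equations eliminates T: 55.806 = 25.9 a, so a = 2.1547 m/s².
Then from the hanging weight's equation, T = 12.5 × (10 − 2.1547) = 98.066 N.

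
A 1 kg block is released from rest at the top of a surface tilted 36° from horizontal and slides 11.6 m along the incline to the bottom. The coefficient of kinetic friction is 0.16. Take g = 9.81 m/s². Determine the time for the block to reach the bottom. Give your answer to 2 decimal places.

2.27 s

The weight component along the incline is mg sin 36° = 5.766 N and the normal force is N = mg cos 36° = 7.936 N.
Friction up the slope is f = μN = 0.16 × 7.936 = 1.270 N, so the net downslope force is 5.766 − 1.270 = 4.496 N and a = 4.496 / 1 = 4.4960 m/s².
Starting from rest, L = ½at², so t = √(2L/a) = √(2 × 11.6 / 4.4960) = 2.2716 s.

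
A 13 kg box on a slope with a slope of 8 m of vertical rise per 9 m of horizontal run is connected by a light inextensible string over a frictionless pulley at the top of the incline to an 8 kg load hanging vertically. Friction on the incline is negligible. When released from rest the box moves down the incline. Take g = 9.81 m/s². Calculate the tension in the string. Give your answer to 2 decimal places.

For the box on the incline: the weight component along the slope is m₁g sin 41.63° = 13 × 9.81 × 0.6644 = 84.731 N and the normal force is N = m₁g cos 41.63° = 95.317 N.
Newton's second law for the box (down-slope positive): 84.731 − T = 13 a. For the hanging load (upward positive): T − 8 × 9.81 = 8 a.
Adding the two equations eliminates T: 6.251 = 21 a, so a = 0.2977 m/s².
Then from the hanging load's equation, T = 8 × (9.81 + 0.2977) = 80.862 N.

80.86 N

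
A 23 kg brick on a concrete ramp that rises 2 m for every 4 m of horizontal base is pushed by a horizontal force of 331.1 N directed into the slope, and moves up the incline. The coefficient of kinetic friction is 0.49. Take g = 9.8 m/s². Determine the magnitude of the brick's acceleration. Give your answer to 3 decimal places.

1.044 m/s²

The horizontal push has components F cos 26.57° = 331.1 × 0.8944 = 296.136 N up the incline and F sin 26.57° = 331.1 × 0.4472 = 148.068 N pressing into the surface.
The normal force is therefore N = mg cos 26.57° + F sin 26.57° = 201.598 + 148.068 = 349.666 N, and kinetic friction down the slope is μN = 0.49 × 349.666 = 171.336 N.
Along the incline: F cos 26.57° − mg sin 26.57° − μN = ma, so 296.136 − 100.799 − 171.336 = 23 a, giving a = 1.0435 m/s².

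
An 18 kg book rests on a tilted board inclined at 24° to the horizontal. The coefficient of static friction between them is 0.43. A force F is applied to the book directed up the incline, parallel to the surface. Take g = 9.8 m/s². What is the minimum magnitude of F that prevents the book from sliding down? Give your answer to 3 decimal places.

2.454 N

The normal force is N = mg cos 24° = 161.149 N. With F at its minimum the book is on the verge of sliding down, so static friction is at its maximum μ_s N = 0.43 × 161.149 = 69.294 N and acts up the slope.
Equilibrium along the incline: F + μ_s N = mg sin 24°, so F = 71.748 − 69.294 = 2.454 N.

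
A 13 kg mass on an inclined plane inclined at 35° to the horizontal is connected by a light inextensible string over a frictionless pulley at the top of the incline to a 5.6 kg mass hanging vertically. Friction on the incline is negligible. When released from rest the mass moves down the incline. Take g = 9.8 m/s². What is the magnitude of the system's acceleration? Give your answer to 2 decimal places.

0.98 m/s²

For the mass on the incline: the weight component along the slope is m₁g sin 35° = 13 × 9.8 × 0.5736 = 73.077 N and the normal force is N = m₁g cos 35° = 104.360 N.
Newton's second law for the mass (down-slope positive): 73.077 − T = 13 a. For the hanging mass (upward positive): T − 5.6 × 9.8 = 5.6 a.
Adding the two equations eliminates T: 18.197 = 18.6 a, so a = 0.9783 m/s².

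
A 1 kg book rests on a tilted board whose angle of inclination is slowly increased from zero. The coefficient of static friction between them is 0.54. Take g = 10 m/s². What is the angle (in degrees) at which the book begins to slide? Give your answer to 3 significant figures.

At the threshold of sliding, static friction is at its maximum μ_s N and exactly balances the weight component along the incline: mg sin θ = μ_s mg cos θ.
Hence tan θ = μ_s = 0.54, so θ = arctan(0.54) = 28.3690°.

28.4°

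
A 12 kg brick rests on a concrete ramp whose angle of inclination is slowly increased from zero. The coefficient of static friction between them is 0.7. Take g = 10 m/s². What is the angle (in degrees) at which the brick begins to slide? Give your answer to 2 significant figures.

35°

At the threshold of sliding, static friction is at its maximum μ_s N and exactly balances the weight component along the incline: mg sin θ = μ_s mg cos θ.
Hence tan θ = μ_s = 0.7, so θ = arctan(0.7) = 34.9920°.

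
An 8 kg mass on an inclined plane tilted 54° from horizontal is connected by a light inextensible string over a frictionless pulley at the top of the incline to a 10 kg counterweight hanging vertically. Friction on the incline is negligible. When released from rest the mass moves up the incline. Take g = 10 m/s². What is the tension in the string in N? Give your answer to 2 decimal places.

For the mass on the incline: the weight component along the slope is m₁g sin 54° = 8 × 10 × 0.8090 = 64.720 N and the normal force is N = m₁g cos 54° = 47.023 N.
Newton's second law for the mass (up-slope positive): T − 64.720 = 8 a. For the hanging counterweight (downward positive): 10 × 10 − T = 10 a.
Adding the two equations eliminates T: 35.280 = 18 a, so a = 1.9600 m/s².
Then from the hanging counterweight's equation, T = 10 × (10 − 1.9600) = 80.400 N.

80.40 N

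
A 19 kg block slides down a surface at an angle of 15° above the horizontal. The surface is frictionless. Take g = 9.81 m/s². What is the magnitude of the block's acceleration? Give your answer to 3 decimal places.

2.539 m/s²

Resolving the weight along the incline: the component pulling the block down the slope is mg sin 15° = 19 × 9.81 × 0.2588 = 48.238 N, and the normal force is N = mg cos 15° = 19 × 9.81 × 0.9659 = 180.034 N.
With no friction the net force along the incline is 48.238 N, so a = g sin 15° = 48.238 / 19 = 2.5388 m/s².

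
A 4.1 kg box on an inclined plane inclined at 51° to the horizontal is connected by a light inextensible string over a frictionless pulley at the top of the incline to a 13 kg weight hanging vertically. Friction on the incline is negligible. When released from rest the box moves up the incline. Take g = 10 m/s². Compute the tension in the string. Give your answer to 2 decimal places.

For the box on the incline: the weight component along the slope is m₁g sin 51° = 4.1 × 10 × 0.7771 = 31.861 N and the normal force is N = m₁g cos 51° = 25.802 N.
Newton's second law for the box (up-slope positive): T − 31.861 = 4.1 a. For the hanging weight (downward positive): 13 × 10 − T = 13 a.
Adding the two equations eliminates T: 98.139 = 17.1 a, so a = 5.7391 m/s².
Then from the hanging weight's equation, T = 13 × (10 − 5.7391) = 55.392 N.

55.39 N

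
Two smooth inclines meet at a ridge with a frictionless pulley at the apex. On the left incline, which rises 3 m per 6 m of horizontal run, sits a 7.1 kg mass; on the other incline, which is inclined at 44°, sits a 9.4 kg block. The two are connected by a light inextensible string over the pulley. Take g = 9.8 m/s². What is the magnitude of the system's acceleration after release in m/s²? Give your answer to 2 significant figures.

2.0 m/s²

Resolve each weight along its own incline: the 7.1 kg mass has component 7.1 × 9.8 × sin 26.57° = 31.117 N down its slope, and the 9.4 kg mass has 9.4 × 9.8 × sin 44° = 63.992 N down its slope.
The 9.4 kg side's 63.992 N exceeds the other side's 31.117 N, so that mass slides down and the 7.1 kg mass slides up. Taking that direction as positive, Newton's second law for the whole system gives 63.992 − 31.117 = (7.1 + 9.4) a, so a = 32.875 / 16.5 = 1.9924 m/s².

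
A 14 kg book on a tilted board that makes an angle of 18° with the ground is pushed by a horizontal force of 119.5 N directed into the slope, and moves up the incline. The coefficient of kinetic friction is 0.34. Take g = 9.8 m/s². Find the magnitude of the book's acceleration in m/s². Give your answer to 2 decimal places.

The horizontal push has components F cos 18° = 119.5 × 0.9511 = 113.656 N up the incline and F sin 18° = 119.5 × 0.3090 = 36.925 N pressing into the surface.
The normal force is therefore N = mg cos 18° + F sin 18° = 130.491 + 36.925 = 167.416 N, and kinetic friction down the slope is μN = 0.34 × 167.416 = 56.921 N.
Along the incline: F cos 18° − mg sin 18° − μN = ma, so 113.656 − 42.395 − 56.921 = 14 a, giving a = 1.0243 m/s².

1.02 m/s²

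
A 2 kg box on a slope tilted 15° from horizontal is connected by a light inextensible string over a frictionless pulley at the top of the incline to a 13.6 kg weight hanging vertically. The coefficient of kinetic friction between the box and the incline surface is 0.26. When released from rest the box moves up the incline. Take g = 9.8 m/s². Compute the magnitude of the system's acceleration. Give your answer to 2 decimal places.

For the box on the incline: the weight component along the slope is m₁g sin 15° = 2 × 9.8 × 0.2588 = 5.072 N and the normal force is N = m₁g cos 15° = 18.932 N.
Kinetic friction opposes the box's motion up the incline: f = μN = 0.26 × 18.932 = 4.922 N acting down the slope.
Newton's second law for the box (up-slope positive): T − 5.072 − 4.922 = 2 a. For the hanging weight (downward positive): 13.6 × 9.8 − T = 13.6 a.
Adding the two equations eliminates T: 123.286 = 15.6 a, so a = 7.9029 m/s².

7.90 m/s²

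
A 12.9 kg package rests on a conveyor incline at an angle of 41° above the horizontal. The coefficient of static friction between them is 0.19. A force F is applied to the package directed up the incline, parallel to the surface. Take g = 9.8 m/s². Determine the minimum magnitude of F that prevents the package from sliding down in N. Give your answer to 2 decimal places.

64.81 N

The normal force is N = mg cos 41° = 95.410 N. With F at its minimum the package is on the verge of sliding down, so static friction is at its maximum μ_s N = 0.19 × 95.410 = 18.128 N and acts up the slope.
Equilibrium along the incline: F + μ_s N = mg sin 41°, so F = 82.939 − 18.128 = 64.811 N.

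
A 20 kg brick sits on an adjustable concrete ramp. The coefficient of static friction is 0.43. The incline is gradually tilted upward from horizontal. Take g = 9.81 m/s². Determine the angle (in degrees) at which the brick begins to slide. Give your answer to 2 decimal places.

At the threshold of sliding, static friction is at its maximum μ_s N and exactly balances the weight component along the incline: mg sin θ = μ_s mg cos θ.
Hence tan θ = μ_s = 0.43, so θ = arctan(0.43) = 23.2677°.

23.27°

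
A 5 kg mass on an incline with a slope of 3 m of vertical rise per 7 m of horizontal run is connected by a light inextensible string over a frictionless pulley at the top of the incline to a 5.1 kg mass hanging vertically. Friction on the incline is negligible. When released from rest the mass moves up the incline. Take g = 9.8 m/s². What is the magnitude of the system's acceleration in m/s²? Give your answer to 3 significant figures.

3.04 m/s²

For the mass on the incline: the weight component along the slope is m₁g sin 23.20° = 5 × 9.8 × 0.3939 = 19.301 N and the normal force is N = m₁g cos 23.20° = 45.038 N.
Newton's second law for the mass (up-slope positive): T − 19.301 = 5 a. For the hanging mass (downward positive): 5.1 × 9.8 − T = 5.1 a.
Adding the two equations eliminates T: 30.679 = 10.1 a, so a = 3.0375 m/s².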